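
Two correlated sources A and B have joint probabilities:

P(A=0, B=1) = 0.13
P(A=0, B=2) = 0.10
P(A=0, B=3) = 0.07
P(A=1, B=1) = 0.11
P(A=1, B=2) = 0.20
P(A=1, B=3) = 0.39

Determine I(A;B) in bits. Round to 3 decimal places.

0.084 bits

Marginals: p(A) = (0.3000, 0.7000), p(B) = (0.2400, 0.3000, 0.4600).
I(A;B) = Σ p(x,y)·log₂[p(x,y)/(p(x)p(y))].
  (0,1): 0.13·log₂(1.8056) = 0.1108
  (0,2): 0.10·log₂(1.1111) = 0.0152
  (0,3): 0.07·log₂(0.5072) = -0.0685
  (1,1): 0.11·log₂(0.6548) = -0.0672
  (1,2): 0.20·log₂(0.9524) = -0.0141
  (1,3): 0.39·log₂(1.2112) = 0.1078
Sum = 0.084 bits.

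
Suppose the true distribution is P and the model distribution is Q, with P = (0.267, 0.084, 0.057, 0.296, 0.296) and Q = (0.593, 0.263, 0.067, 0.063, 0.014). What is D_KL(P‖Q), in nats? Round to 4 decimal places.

D(P‖Q) = Σ p·ln(p/q).
  0.267·ln(0.267/0.593) = -0.21305
  0.084·ln(0.084/0.263) = -0.09587
  0.057·ln(0.057/0.067) = -0.00921
  0.296·ln(0.296/0.063) = 0.45798
  0.296·ln(0.296/0.014) = 0.90319
D(P‖Q) = 1.0430 nats.

1.0430 nats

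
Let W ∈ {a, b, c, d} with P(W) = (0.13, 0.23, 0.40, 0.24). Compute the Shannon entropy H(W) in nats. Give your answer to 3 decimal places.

1.312 nats

H(W) = −Σ p·ln p.
  −(0.13)·ln(0.13) = 0.2652
  −(0.23)·ln(0.23) = 0.3380
  −(0.40)·ln(0.40) = 0.3665
  −(0.24)·ln(0.24) = 0.3425
Sum: 0.2652 + 0.3380 + 0.3665 + 0.3425 = 1.312 nats.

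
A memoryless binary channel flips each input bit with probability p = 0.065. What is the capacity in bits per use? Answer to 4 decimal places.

0.6530 bits

Binary symmetric channel: C = 1 − h₂(ε) where h₂ is the binary entropy function.
h₂(0.065) = −0.065·log₂0.065 − 0.935·log₂0.935 = 0.3470.
C = 1 − 0.3470 = 0.6530 bits per channel use.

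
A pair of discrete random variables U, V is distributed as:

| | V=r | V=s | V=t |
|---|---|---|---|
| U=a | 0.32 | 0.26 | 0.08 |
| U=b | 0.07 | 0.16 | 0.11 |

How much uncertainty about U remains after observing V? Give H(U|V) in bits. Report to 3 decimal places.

Marginals: p(U) = (0.6600, 0.3400), p(V) = (0.3900, 0.4200, 0.1900).
H(U|V) = Σ p(V) · H(U|V=·).
  V=r: p=0.3900, H(U|V=r) = 0.6790
  V=s: p=0.4200, H(U|V=s) = 0.9587
  V=t: p=0.1900, H(U|V=t) = 0.9819
Weighted sum = 0.854 bits.

0.854 bits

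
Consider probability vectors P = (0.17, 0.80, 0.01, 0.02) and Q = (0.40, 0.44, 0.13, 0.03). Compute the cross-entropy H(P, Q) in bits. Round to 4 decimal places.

H(P,Q) = −Σ p·log₂ q.
  −0.17·log₂(0.40) = 0.22473
  −0.80·log₂(0.44) = 0.94754
  −0.01·log₂(0.13) = 0.02943
  −0.02·log₂(0.03) = 0.10118
H(P,Q) = 1.3029 bits.

1.3029 bits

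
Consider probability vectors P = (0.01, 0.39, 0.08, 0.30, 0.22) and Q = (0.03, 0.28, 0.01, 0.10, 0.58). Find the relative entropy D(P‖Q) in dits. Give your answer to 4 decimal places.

D(P‖Q) = Σ p·log₁₀(p/q).
  0.01·log₁₀(0.01/0.03) = -0.00477
  0.39·log₁₀(0.39/0.28) = 0.05612
  0.08·log₁₀(0.08/0.01) = 0.07225
  0.30·log₁₀(0.30/0.10) = 0.14314
  0.22·log₁₀(0.22/0.58) = -0.09262
D(P‖Q) = 0.1741 dits.

0.1741 dits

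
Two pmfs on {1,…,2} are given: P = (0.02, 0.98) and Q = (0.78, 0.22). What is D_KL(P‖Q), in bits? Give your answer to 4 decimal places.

D(P‖Q) = Σ p·log₂(p/q).
  0.02·log₂(0.02/0.78) = -0.10571
  0.98·log₂(0.98/0.22) = 2.11217
D(P‖Q) = 2.0065 bits.

2.0065 bits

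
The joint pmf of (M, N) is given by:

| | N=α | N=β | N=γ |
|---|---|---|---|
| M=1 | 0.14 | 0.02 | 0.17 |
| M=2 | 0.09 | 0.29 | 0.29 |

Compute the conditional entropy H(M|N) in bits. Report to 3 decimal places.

0.766 bits

Marginals: p(M) = (0.3300, 0.6700), p(N) = (0.2300, 0.3100, 0.4600).
H(M|N) = Σ p(N) · H(M|N=·).
  N=α: p=0.2300, H(M|N=α) = 0.9656
  N=β: p=0.3100, H(M|N=β) = 0.3451
  N=γ: p=0.4600, H(M|N=γ) = 0.9503
Weighted sum = 0.766 bits.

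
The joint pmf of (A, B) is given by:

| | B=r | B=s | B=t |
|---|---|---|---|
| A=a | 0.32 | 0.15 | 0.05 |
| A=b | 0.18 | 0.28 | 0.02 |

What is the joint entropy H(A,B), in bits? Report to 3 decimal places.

2.225 bits

H(A,B) = −Σ p(x,y)·log₂ p(x,y) over all 6 cells.
  cell (a,r): −0.32·log₂0.32 = 0.5260
  cell (a,s): −0.15·log₂0.15 = 0.4105
  cell (a,t): −0.05·log₂0.05 = 0.2161
  cell (b,r): −0.18·log₂0.18 = 0.4453
  cell (b,s): −0.28·log₂0.28 = 0.5142
  cell (b,t): −0.02·log₂0.02 = 0.1129
Sum = 2.225 bits.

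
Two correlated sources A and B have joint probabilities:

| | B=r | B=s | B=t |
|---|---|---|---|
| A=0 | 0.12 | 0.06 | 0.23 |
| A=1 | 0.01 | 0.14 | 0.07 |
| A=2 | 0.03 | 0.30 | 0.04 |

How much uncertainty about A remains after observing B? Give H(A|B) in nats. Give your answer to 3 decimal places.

0.857 nats

Marginals: p(A) = (0.4100, 0.2200, 0.3700), p(B) = (0.1600, 0.5000, 0.3400).
H(A|B) = Σ p(B) · H(A|B=·).
  B=r: p=0.1600, H(A|B=r) = 0.7029
  B=s: p=0.5000, H(A|B=s) = 0.9174
  B=t: p=0.3400, H(A|B=t) = 0.8416
Weighted sum = 0.857 nats.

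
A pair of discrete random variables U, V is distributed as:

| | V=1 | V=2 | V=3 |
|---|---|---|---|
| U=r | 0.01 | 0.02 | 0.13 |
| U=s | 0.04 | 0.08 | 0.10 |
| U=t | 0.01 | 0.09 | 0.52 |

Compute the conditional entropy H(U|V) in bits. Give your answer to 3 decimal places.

1.231 bits

Marginals: p(U) = (0.1600, 0.2200, 0.6200), p(V) = (0.0600, 0.1900, 0.7500).
H(U|V) = Σ p(V) · H(U|V=·).
  V=1: p=0.0600, H(U|V=1) = 1.2516
  V=2: p=0.1900, H(U|V=2) = 1.3780
  V=3: p=0.7500, H(U|V=3) = 1.1922
Weighted sum = 1.231 bits.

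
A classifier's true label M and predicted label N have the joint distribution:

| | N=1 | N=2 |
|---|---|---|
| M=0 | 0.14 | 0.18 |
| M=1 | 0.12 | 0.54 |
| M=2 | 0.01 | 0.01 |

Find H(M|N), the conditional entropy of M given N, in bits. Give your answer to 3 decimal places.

Chain rule: H(M|N) = H(M,N) − H(N).
Marginals: p(M) = (0.3200, 0.6600, 0.0200), p(N) = (0.2700, 0.7300).
H(M,N) = 1.8224 bits; H(N) = 0.8415 bits.
H(M|N) = 1.8224 − 0.8415 = 0.981 bits.

0.981 bits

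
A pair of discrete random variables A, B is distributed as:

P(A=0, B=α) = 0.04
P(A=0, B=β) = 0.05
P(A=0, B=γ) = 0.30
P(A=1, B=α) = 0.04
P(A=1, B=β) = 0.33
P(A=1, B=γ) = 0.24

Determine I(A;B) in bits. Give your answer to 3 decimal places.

0.136 bits

Marginals: p(A) = (0.3900, 0.6100), p(B) = (0.0800, 0.3800, 0.5400).
I(A;B) = H(A) + H(B) − H(A,B).
H(A) = 0.9648, H(B) = 1.3020, H(A,B) = 2.1307.
I(A;B) = 0.9648 + 1.3020 − 2.1307 = 0.136 bits.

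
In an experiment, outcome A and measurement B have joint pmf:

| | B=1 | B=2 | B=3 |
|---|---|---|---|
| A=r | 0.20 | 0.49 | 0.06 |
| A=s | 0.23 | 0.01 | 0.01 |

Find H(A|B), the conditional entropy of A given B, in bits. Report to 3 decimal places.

Chain rule: H(A|B) = H(A,B) − H(B).
Marginals: p(A) = (0.7500, 0.2500), p(B) = (0.4300, 0.5000, 0.0700).
H(A,B) = 1.8327 bits; H(B) = 1.2921 bits.
H(A|B) = 1.8327 − 1.2921 = 0.541 bits.

0.541 bits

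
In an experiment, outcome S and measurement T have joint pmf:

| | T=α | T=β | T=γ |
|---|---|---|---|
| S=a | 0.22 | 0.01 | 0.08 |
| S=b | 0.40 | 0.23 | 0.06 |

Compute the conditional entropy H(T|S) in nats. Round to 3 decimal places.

0.835 nats

Chain rule: H(T|S) = H(S,T) − H(S).
Marginals: p(S) = (0.3100, 0.6900), p(T) = (0.6200, 0.2400, 0.1400).
H(S,T) = 1.4546 nats; H(S) = 0.6191 nats.
H(T|S) = 1.4546 − 0.6191 = 0.835 nats.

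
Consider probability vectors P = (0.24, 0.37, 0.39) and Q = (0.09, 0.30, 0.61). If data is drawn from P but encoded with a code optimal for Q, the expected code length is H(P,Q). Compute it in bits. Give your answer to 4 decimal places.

1.7545 bits

H(P,Q) = −Σ p·log₂ q.
  −0.24·log₂(0.09) = 0.83374
  −0.37·log₂(0.30) = 0.64268
  −0.39·log₂(0.61) = 0.27812
H(P,Q) = 1.7545 bits.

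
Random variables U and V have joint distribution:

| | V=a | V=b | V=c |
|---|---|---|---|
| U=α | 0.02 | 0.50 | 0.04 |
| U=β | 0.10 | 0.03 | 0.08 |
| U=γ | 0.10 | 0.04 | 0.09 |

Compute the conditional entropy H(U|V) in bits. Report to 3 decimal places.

0.989 bits

Chain rule: H(U|V) = H(U,V) − H(V).
Marginals: p(U) = (0.5600, 0.2100, 0.2300), p(V) = (0.2200, 0.5700, 0.2100).
H(U,V) = 2.4047 bits; H(V) = 1.4156 bits.
H(U|V) = 2.4047 − 1.4156 = 0.989 bits.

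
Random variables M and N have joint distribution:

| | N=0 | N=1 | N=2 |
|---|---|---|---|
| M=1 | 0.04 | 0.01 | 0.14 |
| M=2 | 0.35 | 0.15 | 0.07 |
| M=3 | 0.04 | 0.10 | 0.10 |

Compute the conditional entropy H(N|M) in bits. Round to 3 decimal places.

Chain rule: H(N|M) = H(M,N) − H(M).
Marginals: p(M) = (0.1900, 0.5700, 0.2400), p(N) = (0.4300, 0.2600, 0.3100).
H(M,N) = 2.7086 bits; H(M) = 1.4116 bits.
H(N|M) = 2.7086 − 1.4116 = 1.297 bits.

1.297 bits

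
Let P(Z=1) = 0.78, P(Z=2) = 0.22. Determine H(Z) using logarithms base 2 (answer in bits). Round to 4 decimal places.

H(Z) = −Σ p·log₂ p.
  −(0.78)·log₂(0.78) = 0.27959
  −(0.22)·log₂(0.22) = 0.48057
Sum: 0.27959 + 0.48057 = 0.7602 bits.

0.7602 bits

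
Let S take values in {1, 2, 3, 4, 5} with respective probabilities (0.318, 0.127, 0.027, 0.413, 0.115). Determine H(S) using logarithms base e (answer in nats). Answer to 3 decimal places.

1.338 nats

H(S) = −Σ p·ln p.
  −(0.318)·ln(0.318) = 0.3643
  −(0.127)·ln(0.127) = 0.2621
  −(0.027)·ln(0.027) = 0.0975
  −(0.413)·ln(0.413) = 0.3652
  −(0.115)·ln(0.115) = 0.2487
Sum: 0.3643 + 0.2621 + 0.0975 + 0.3652 + 0.2487 = 1.338 nats.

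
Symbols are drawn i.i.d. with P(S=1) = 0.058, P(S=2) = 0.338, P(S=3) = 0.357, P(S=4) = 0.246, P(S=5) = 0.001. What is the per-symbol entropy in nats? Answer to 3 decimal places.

1.251 nats

H(S) = −Σ p·ln p.
  −(0.058)·ln(0.058) = 0.1651
  −(0.338)·ln(0.338) = 0.3666
  −(0.357)·ln(0.357) = 0.3677
  −(0.246)·ln(0.246) = 0.3450
  −(0.001)·ln(0.001) = 0.0069
Sum: 0.1651 + 0.3666 + 0.3677 + 0.3450 + 0.0069 = 1.251 nats.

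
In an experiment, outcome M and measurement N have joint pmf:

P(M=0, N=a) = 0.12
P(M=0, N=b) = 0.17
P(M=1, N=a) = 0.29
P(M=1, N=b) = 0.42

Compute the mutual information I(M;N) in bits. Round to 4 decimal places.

0.0000 bits

Marginals: p(M) = (0.2900, 0.7100), p(N) = (0.4100, 0.5900).
I(M;N) = Σ p(x,y)·log₂[p(x,y)/(p(x)p(y))].
  (0,a): 0.12·log₂(1.0093) = 0.00159
  (0,b): 0.17·log₂(0.9936) = -0.00158
  (1,a): 0.29·log₂(0.9962) = -0.00158
  (1,b): 0.42·log₂(1.0026) = 0.00159
Sum = 0.0000 bits.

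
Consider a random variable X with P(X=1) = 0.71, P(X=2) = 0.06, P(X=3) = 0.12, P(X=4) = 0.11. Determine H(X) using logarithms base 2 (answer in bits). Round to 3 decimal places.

H(X) = −Σ p·log₂ p.
  −(0.71)·log₂(0.71) = 0.3508
  −(0.06)·log₂(0.06) = 0.2435
  −(0.12)·log₂(0.12) = 0.3671
  −(0.11)·log₂(0.11) = 0.3503
Sum: 0.3508 + 0.2435 + 0.3671 + 0.3503 = 1.312 bits.

1.312 bits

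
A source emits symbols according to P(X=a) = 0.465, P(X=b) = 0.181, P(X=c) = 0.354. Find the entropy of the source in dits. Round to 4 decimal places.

0.4486 dits

H(X) = −Σ p·log₁₀ p.
  −(0.465)·log₁₀(0.465) = 0.15463
  −(0.181)·log₁₀(0.181) = 0.13436
  −(0.354)·log₁₀(0.354) = 0.15965
Sum: 0.15463 + 0.13436 + 0.15965 = 0.4486 dits.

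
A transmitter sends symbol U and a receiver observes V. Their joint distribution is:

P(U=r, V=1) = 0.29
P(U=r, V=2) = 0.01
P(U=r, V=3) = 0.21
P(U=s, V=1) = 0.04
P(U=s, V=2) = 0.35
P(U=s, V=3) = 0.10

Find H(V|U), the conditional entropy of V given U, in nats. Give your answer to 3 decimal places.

0.766 nats

Chain rule: H(V|U) = H(U,V) − H(U).
Marginals: p(U) = (0.5100, 0.4900), p(V) = (0.3300, 0.3600, 0.3100).
H(U,V) = 1.4592 nats; H(U) = 0.6929 nats.
H(V|U) = 1.4592 − 0.6929 = 0.766 nats.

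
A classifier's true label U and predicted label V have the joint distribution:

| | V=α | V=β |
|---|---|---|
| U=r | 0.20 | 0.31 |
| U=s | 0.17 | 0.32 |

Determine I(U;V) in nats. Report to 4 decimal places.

0.0011 nats

Marginals: p(U) = (0.5100, 0.4900), p(V) = (0.3700, 0.6300).
I(U;V) = Σ p(x,y)·ln[p(x,y)/(p(x)p(y))].
  (r,α): 0.20·ln(1.0599) = 0.01163
  (r,β): 0.31·ln(0.9648) = -0.01110
  (s,α): 0.17·ln(0.9377) = -0.01094
  (s,β): 0.32·ln(1.0366) = 0.01150
Sum = 0.0011 nats.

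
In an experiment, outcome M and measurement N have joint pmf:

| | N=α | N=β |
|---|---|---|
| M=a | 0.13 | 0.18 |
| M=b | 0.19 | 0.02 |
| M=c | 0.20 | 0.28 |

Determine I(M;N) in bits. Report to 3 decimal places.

Marginals: p(M) = (0.3100, 0.2100, 0.4800), p(N) = (0.5200, 0.4800).
I(M;N) = H(M) + H(N) − H(M,N).
H(M) = 1.5049, H(N) = 0.9988, H(M,N) = 2.3747.
I(M;N) = 1.5049 + 0.9988 − 2.3747 = 0.129 bits.

0.129 bits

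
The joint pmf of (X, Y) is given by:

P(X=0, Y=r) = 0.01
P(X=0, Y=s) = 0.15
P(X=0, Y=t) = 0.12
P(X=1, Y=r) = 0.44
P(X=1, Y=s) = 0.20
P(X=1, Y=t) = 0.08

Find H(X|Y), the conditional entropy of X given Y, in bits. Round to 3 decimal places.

Chain rule: H(X|Y) = H(X,Y) − H(Y).
Marginals: p(X) = (0.2800, 0.7200), p(Y) = (0.4500, 0.3500, 0.2000).
H(X,Y) = 2.1211 bits; H(Y) = 1.5129 bits.
H(X|Y) = 2.1211 − 1.5129 = 0.608 bits.

0.608 bits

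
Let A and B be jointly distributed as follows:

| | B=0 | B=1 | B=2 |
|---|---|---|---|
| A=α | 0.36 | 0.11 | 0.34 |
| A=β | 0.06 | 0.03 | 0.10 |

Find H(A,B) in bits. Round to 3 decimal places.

2.138 bits

H(A,B) = −Σ p(x,y)·log₂ p(x,y) over all 6 cells.
  cell (α,0): −0.36·log₂0.36 = 0.5306
  cell (α,1): −0.11·log₂0.11 = 0.3503
  cell (α,2): −0.34·log₂0.34 = 0.5292
  cell (β,0): −0.06·log₂0.06 = 0.2435
  cell (β,1): −0.03·log₂0.03 = 0.1518
  cell (β,2): −0.10·log₂0.10 = 0.3322
Sum = 2.138 bits.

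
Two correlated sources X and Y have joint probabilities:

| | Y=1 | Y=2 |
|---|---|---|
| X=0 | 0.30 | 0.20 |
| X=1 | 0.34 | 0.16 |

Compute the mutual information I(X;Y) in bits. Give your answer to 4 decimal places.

0.0050 bits

Marginals: p(X) = (0.5000, 0.5000), p(Y) = (0.6400, 0.3600).
I(X;Y) = H(X) + H(Y) − H(X,Y).
H(X) = 1.0000, H(Y) = 0.9427, H(X,Y) = 1.9377.
I(X;Y) = 1.0000 + 0.9427 − 1.9377 = 0.0050 bits.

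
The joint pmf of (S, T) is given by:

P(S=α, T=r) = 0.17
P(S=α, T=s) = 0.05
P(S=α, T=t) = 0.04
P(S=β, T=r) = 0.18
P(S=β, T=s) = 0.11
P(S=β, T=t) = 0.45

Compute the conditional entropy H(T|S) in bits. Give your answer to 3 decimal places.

1.324 bits

Chain rule: H(T|S) = H(S,T) − H(S).
Marginals: p(S) = (0.2600, 0.7400), p(T) = (0.3500, 0.1600, 0.4900).
H(S,T) = 2.1504 bits; H(S) = 0.8267 bits.
H(T|S) = 2.1504 − 0.8267 = 1.324 bits.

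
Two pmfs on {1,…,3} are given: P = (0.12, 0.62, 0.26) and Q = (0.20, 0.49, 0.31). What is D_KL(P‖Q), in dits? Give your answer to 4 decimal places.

0.0169 dits

D(P‖Q) = Σ p·log₁₀(p/q).
  0.12·log₁₀(0.12/0.20) = -0.02662
  0.62·log₁₀(0.62/0.49) = 0.06336
  0.26·log₁₀(0.26/0.31) = -0.01986
D(P‖Q) = 0.0169 dits.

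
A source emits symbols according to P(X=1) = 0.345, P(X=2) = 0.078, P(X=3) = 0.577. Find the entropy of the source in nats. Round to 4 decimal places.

0.8834 nats

H(X) = −Σ p·ln p.
  −(0.345)·ln(0.345) = 0.36715
  −(0.078)·ln(0.078) = 0.19898
  −(0.577)·ln(0.577) = 0.31730
Sum: 0.36715 + 0.19898 + 0.31730 = 0.8834 nats.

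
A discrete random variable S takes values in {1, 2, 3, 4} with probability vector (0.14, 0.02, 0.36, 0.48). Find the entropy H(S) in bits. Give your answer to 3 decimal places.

1.549 bits

H(S) = −Σ p·log₂ p.
  −(0.14)·log₂(0.14) = 0.3971
  −(0.02)·log₂(0.02) = 0.1129
  −(0.36)·log₂(0.36) = 0.5306
  −(0.48)·log₂(0.48) = 0.5083
Sum: 0.3971 + 0.1129 + 0.5306 + 0.5083 = 1.549 bits.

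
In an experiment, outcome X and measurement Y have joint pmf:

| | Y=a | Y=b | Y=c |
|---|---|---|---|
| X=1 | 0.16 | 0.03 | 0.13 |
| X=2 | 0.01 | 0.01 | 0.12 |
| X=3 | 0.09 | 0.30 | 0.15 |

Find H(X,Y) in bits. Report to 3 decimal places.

2.702 bits

H(X,Y) = −Σ p(x,y)·log₂ p(x,y) over all 9 cells.
  cell (1,a): −0.16·log₂0.16 = 0.4230
  cell (1,b): −0.03·log₂0.03 = 0.1518
  cell (1,c): −0.13·log₂0.13 = 0.3826
  cell (2,a): −0.01·log₂0.01 = 0.0664
  cell (2,b): −0.01·log₂0.01 = 0.0664
  cell (2,c): −0.12·log₂0.12 = 0.3671
  cell (3,a): −0.09·log₂0.09 = 0.3127
  cell (3,b): −0.30·log₂0.30 = 0.5211
  cell (3,c): −0.15·log₂0.15 = 0.4105
Sum = 2.702 bits.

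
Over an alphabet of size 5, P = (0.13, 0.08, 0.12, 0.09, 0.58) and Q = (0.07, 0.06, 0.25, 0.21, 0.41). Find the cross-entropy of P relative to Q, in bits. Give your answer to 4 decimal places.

H(P,Q) = −Σ p·log₂ q.
  −0.13·log₂(0.07) = 0.49875
  −0.08·log₂(0.06) = 0.32471
  −0.12·log₂(0.25) = 0.24000
  −0.09·log₂(0.21) = 0.20264
  −0.58·log₂(0.41) = 0.74606
H(P,Q) = 2.0122 bits.

2.0122 bits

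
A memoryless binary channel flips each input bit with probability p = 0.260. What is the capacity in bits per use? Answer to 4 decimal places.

Binary symmetric channel: C = 1 − h₂(ε) where h₂ is the binary entropy function.
h₂(0.260) = −0.260·log₂0.260 − 0.740·log₂0.740 = 0.8267.
C = 1 − 0.8267 = 0.1733 bits per channel use.

0.1733 bits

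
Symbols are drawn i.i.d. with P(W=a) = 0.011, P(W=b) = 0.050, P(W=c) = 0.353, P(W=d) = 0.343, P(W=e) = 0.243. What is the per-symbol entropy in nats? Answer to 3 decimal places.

1.278 nats

H(W) = −Σ p·ln p.
  −(0.011)·ln(0.011) = 0.0496
  −(0.050)·ln(0.050) = 0.1498
  −(0.353)·ln(0.353) = 0.3676
  −(0.343)·ln(0.343) = 0.3670
  −(0.243)·ln(0.243) = 0.3438
Sum: 0.0496 + 0.1498 + 0.3676 + 0.3670 + 0.3438 = 1.278 nats.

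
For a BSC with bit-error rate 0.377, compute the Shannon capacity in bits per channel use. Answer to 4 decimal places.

Binary symmetric channel: C = 1 − h₂(ε) where h₂ is the binary entropy function.
h₂(0.377) = −0.377·log₂0.377 − 0.623·log₂0.623 = 0.9559.
C = 1 − 0.9559 = 0.0441 bits per channel use.

0.0441 bits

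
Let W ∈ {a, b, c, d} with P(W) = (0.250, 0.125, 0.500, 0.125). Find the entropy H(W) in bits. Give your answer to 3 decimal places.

1.750 bits

H(W) = −Σ p·log₂ p.
  −(0.250)·log₂(0.250) = 0.5000
  −(0.125)·log₂(0.125) = 0.3750
  −(0.500)·log₂(0.500) = 0.5000
  −(0.125)·log₂(0.125) = 0.3750
Sum: 0.5000 + 0.3750 + 0.5000 + 0.3750 = 1.750 bits.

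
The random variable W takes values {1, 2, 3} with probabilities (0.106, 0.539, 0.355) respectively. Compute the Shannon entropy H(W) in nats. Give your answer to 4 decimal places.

0.9387 nats

H(W) = −Σ p·ln p.
  −(0.106)·ln(0.106) = 0.23790
  −(0.539)·ln(0.539) = 0.33312
  −(0.355)·ln(0.355) = 0.36765
Sum: 0.23790 + 0.33312 + 0.36765 = 0.9387 nats.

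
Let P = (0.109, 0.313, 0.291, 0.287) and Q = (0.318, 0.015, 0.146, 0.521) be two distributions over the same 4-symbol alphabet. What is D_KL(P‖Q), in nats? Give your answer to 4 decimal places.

0.8638 nats

D(P‖Q) = Σ p·ln(p/q).
  0.109·ln(0.109/0.318) = -0.11671
  0.313·ln(0.313/0.015) = 0.95094
  0.291·ln(0.291/0.146) = 0.20071
  0.287·ln(0.287/0.521) = -0.17113
D(P‖Q) = 0.8638 nats.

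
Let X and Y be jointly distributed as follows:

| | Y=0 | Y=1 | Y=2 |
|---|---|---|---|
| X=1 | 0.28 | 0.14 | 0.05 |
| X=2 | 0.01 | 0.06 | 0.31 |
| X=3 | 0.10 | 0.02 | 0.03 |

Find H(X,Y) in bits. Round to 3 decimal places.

2.558 bits

H(X,Y) = −Σ p(x,y)·log₂ p(x,y) over all 9 cells.
  cell (1,0): −0.28·log₂0.28 = 0.5142
  cell (1,1): −0.14·log₂0.14 = 0.3971
  cell (1,2): −0.05·log₂0.05 = 0.2161
  cell (2,0): −0.01·log₂0.01 = 0.0664
  cell (2,1): −0.06·log₂0.06 = 0.2435
  cell (2,2): −0.31·log₂0.31 = 0.5238
  cell (3,0): −0.10·log₂0.10 = 0.3322
  cell (3,1): −0.02·log₂0.02 = 0.1129
  cell (3,2): −0.03·log₂0.03 = 0.1518
Sum = 2.558 bits.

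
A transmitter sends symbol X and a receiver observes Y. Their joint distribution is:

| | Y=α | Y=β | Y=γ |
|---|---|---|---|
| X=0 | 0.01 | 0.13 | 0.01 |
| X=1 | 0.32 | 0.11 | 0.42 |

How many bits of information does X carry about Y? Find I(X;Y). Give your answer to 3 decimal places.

Marginals: p(X) = (0.1500, 0.8500), p(Y) = (0.3300, 0.2400, 0.4300).
I(X;Y) = H(X) + H(Y) − H(X,Y).
H(X) = 0.6098, H(Y) = 1.5455, H(X,Y) = 1.9175.
I(X;Y) = 0.6098 + 1.5455 − 1.9175 = 0.238 bits.

0.238 bits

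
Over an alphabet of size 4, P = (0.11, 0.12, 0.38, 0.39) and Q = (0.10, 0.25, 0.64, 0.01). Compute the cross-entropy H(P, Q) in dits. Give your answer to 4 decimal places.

H(P,Q) = −Σ p·log₁₀ q.
  −0.11·log₁₀(0.10) = 0.11000
  −0.12·log₁₀(0.25) = 0.07225
  −0.38·log₁₀(0.64) = 0.07365
  −0.39·log₁₀(0.01) = 0.78000
H(P,Q) = 1.0359 dits.

1.0359 dits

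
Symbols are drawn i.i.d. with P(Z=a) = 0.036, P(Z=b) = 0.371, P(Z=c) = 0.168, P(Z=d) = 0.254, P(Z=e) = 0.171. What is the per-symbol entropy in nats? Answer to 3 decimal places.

1.437 nats

H(Z) = −Σ p·ln p.
  −(0.036)·ln(0.036) = 0.1197
  −(0.371)·ln(0.371) = 0.3679
  −(0.168)·ln(0.168) = 0.2997
  −(0.254)·ln(0.254) = 0.3481
  −(0.171)·ln(0.171) = 0.3020
Sum: 0.1197 + 0.3679 + 0.2997 + 0.3481 + 0.3020 = 1.437 nats.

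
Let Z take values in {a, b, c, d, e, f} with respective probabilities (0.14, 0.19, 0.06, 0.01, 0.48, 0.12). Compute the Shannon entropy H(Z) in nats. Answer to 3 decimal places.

1.412 nats

H(Z) = −Σ p·ln p.
  −(0.14)·ln(0.14) = 0.2753
  −(0.19)·ln(0.19) = 0.3155
  −(0.06)·ln(0.06) = 0.1688
  −(0.01)·ln(0.01) = 0.0461
  −(0.48)·ln(0.48) = 0.3523
  −(0.12)·ln(0.12) = 0.2544
Sum: 0.2753 + 0.3155 + 0.1688 + 0.0461 + 0.3523 + 0.2544 = 1.412 nats.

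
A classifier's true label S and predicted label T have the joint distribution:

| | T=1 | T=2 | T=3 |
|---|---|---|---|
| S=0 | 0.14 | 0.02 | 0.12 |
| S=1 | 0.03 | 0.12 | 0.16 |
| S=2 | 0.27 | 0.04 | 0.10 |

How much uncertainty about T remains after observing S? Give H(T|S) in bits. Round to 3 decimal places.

Marginals: p(S) = (0.2800, 0.3100, 0.4100), p(T) = (0.4400, 0.1800, 0.3800).
H(T|S) = Σ p(S) · H(T|S=·).
  S=0: p=0.2800, H(T|S=0) = 1.2958
  S=1: p=0.3100, H(T|S=1) = 1.3486
  S=2: p=0.4100, H(T|S=2) = 1.2209
Weighted sum = 1.281 bits.

1.281 bits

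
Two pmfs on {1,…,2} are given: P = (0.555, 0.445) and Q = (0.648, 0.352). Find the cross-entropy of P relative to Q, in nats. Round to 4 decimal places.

0.7054 nats

H(P,Q) = −Σ p·ln q.
  −0.555·ln(0.648) = 0.24079
  −0.445·ln(0.352) = 0.46464
H(P,Q) = 0.7054 nats.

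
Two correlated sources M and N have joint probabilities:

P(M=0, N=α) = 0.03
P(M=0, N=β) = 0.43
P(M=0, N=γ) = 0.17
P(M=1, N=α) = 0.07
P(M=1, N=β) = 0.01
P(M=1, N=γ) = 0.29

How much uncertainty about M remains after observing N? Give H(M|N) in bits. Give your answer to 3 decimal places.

Marginals: p(M) = (0.6300, 0.3700), p(N) = (0.1000, 0.4400, 0.4600).
H(M|N) = Σ p(N) · H(M|N=·).
  N=α: p=0.1000, H(M|N=α) = 0.8813
  N=β: p=0.4400, H(M|N=β) = 0.1565
  N=γ: p=0.4600, H(M|N=γ) = 0.9503
Weighted sum = 0.594 bits.

0.594 bits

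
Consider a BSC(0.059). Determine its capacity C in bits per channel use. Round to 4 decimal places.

0.6765 bits

Binary symmetric channel: C = 1 − h₂(ε) where h₂ is the binary entropy function.
h₂(0.059) = −0.059·log₂0.059 − 0.941·log₂0.941 = 0.3235.
C = 1 − 0.3235 = 0.6765 bits per channel use.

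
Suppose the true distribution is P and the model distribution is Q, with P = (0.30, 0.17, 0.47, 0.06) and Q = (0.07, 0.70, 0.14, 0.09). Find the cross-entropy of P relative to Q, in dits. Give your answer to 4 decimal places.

H(P,Q) = −Σ p·log₁₀ q.
  −0.30·log₁₀(0.07) = 0.34647
  −0.17·log₁₀(0.70) = 0.02633
  −0.47·log₁₀(0.14) = 0.40132
  −0.06·log₁₀(0.09) = 0.06275
H(P,Q) = 0.8369 dits.

0.8369 dits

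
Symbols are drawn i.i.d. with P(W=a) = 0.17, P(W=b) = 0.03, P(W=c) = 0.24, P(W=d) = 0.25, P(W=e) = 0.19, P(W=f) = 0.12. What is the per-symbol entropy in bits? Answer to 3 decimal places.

2.403 bits

H(W) = −Σ p·log₂ p.
  −(0.17)·log₂(0.17) = 0.4346
  −(0.03)·log₂(0.03) = 0.1518
  −(0.24)·log₂(0.24) = 0.4941
  −(0.25)·log₂(0.25) = 0.5000
  −(0.19)·log₂(0.19) = 0.4552
  −(0.12)·log₂(0.12) = 0.3671
Sum: 0.4346 + 0.1518 + 0.4941 + 0.5000 + 0.4552 + 0.3671 = 2.403 bits.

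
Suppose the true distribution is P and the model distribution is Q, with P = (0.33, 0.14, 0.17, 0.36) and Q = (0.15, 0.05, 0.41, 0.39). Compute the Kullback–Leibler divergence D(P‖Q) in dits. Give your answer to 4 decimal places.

0.0981 dits

D(P‖Q) = Σ p·log₁₀(p/q).
  0.33·log₁₀(0.33/0.15) = 0.11300
  0.14·log₁₀(0.14/0.05) = 0.06260
  0.17·log₁₀(0.17/0.41) = -0.06500
  0.36·log₁₀(0.36/0.39) = -0.01251
D(P‖Q) = 0.0981 dits.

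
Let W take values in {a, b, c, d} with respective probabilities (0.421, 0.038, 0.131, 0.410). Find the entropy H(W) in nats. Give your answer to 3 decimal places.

H(W) = −Σ p·ln p.
  −(0.421)·ln(0.421) = 0.3642
  −(0.038)·ln(0.038) = 0.1243
  −(0.131)·ln(0.131) = 0.2663
  −(0.410)·ln(0.410) = 0.3656
Sum: 0.3642 + 0.1243 + 0.2663 + 0.3656 = 1.120 nats.

1.120 nats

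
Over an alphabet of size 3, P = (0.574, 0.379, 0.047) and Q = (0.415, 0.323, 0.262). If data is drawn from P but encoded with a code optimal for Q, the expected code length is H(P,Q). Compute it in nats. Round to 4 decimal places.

0.9961 nats

H(P,Q) = −Σ p·ln q.
  −0.574·ln(0.415) = 0.50482
  −0.379·ln(0.323) = 0.42831
  −0.047·ln(0.262) = 0.06295
H(P,Q) = 0.9961 nats.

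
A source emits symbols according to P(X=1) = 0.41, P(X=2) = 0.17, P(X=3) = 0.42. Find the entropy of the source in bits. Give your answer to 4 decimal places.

1.4876 bits

H(X) = −Σ p·log₂ p.
  −(0.41)·log₂(0.41) = 0.52738
  −(0.17)·log₂(0.17) = 0.43459
  −(0.42)·log₂(0.42) = 0.52565
Sum: 0.52738 + 0.43459 + 0.52565 = 1.4876 bits.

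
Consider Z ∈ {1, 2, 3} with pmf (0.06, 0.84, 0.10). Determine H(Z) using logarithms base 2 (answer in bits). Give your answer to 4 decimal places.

0.7870 bits

H(Z) = −Σ p·log₂ p.
  −(0.06)·log₂(0.06) = 0.24353
  −(0.84)·log₂(0.84) = 0.21129
  −(0.10)·log₂(0.10) = 0.33219
Sum: 0.24353 + 0.21129 + 0.33219 = 0.7870 bits.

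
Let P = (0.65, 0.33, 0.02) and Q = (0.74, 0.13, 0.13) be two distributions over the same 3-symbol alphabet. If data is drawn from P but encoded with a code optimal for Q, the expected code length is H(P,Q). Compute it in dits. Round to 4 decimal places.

0.3951 dits

H(P,Q) = −Σ p·log₁₀ q.
  −0.65·log₁₀(0.74) = 0.08500
  −0.33·log₁₀(0.13) = 0.29240
  −0.02·log₁₀(0.13) = 0.01772
H(P,Q) = 0.3951 dits.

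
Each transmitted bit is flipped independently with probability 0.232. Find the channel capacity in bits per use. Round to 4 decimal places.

Binary symmetric channel: C = 1 − h₂(ε) where h₂ is the binary entropy function.
h₂(0.232) = −0.232·log₂0.232 − 0.768·log₂0.768 = 0.7815.
C = 1 − 0.7815 = 0.2185 bits per channel use.

0.2185 bits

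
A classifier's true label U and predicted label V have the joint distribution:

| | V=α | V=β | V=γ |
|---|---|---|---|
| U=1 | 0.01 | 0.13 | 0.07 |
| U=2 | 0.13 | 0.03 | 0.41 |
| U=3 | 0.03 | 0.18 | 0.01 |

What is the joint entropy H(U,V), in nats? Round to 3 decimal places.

H(U,V) = −Σ p(x,y)·ln p(x,y) over all 9 cells.
  cell (1,α): −0.01·ln0.01 = 0.0461
  cell (1,β): −0.13·ln0.13 = 0.2652
  cell (1,γ): −0.07·ln0.07 = 0.1861
  cell (2,α): −0.13·ln0.13 = 0.2652
  cell (2,β): −0.03·ln0.03 = 0.1052
  cell (2,γ): −0.41·ln0.41 = 0.3656
  cell (3,α): −0.03·ln0.03 = 0.1052
  cell (3,β): −0.18·ln0.18 = 0.3087
  cell (3,γ): −0.01·ln0.01 = 0.0461
Sum = 1.693 nats.

1.693 nats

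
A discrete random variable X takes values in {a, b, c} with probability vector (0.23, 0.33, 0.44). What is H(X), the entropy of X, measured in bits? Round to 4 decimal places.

H(X) = −Σ p·log₂ p.
  −(0.23)·log₂(0.23) = 0.48767
  −(0.33)·log₂(0.33) = 0.52782
  −(0.44)·log₂(0.44) = 0.52115
Sum: 0.48767 + 0.52782 + 0.52115 = 1.5366 bits.

1.5366 bits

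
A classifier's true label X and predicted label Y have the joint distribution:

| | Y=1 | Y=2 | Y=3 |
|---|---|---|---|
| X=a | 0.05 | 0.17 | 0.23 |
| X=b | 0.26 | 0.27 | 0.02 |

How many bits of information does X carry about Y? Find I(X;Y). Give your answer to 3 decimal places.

0.271 bits

Marginals: p(X) = (0.4500, 0.5500), p(Y) = (0.3100, 0.4400, 0.2500).
I(X;Y) = H(X) + H(Y) − H(X,Y).
H(X) = 0.9928, H(Y) = 1.5449, H(X,Y) = 2.2665.
I(X;Y) = 0.9928 + 1.5449 − 2.2665 = 0.271 bits.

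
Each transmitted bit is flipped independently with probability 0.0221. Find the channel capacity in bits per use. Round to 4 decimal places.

0.8469 bits

Binary symmetric channel: C = 1 − h₂(ε) where h₂ is the binary entropy function.
h₂(0.0221) = −0.0221·log₂0.0221 − 0.9779·log₂0.9779 = 0.1531.
C = 1 − 0.1531 = 0.8469 bits per channel use.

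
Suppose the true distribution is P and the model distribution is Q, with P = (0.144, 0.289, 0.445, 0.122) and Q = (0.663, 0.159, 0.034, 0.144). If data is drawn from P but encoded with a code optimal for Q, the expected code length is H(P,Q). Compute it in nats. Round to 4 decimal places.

2.3318 nats

H(P,Q) = −Σ p·ln q.
  −0.144·ln(0.663) = 0.05918
  −0.289·ln(0.159) = 0.53143
  −0.445·ln(0.034) = 1.50472
  −0.122·ln(0.144) = 0.23643
H(P,Q) = 2.3318 nats.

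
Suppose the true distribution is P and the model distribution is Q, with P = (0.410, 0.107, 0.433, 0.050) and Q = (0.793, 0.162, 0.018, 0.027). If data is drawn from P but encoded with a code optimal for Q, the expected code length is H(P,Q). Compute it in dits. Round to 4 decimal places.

0.9598 dits

H(P,Q) = −Σ p·log₁₀ q.
  −0.410·log₁₀(0.793) = 0.04130
  −0.107·log₁₀(0.162) = 0.08458
  −0.433·log₁₀(0.018) = 0.75547
  −0.050·log₁₀(0.027) = 0.07843
H(P,Q) = 0.9598 dits.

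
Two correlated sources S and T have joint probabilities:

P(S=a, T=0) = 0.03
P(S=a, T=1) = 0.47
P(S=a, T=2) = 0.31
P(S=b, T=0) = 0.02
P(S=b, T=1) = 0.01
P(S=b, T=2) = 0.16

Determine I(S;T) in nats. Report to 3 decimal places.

0.103 nats

Marginals: p(S) = (0.8100, 0.1900), p(T) = (0.0500, 0.4800, 0.4700).
I(S;T) = H(S) + H(T) − H(S,T).
H(S) = 0.4862, H(T) = 0.8570, H(S,T) = 1.2406.
I(S;T) = 0.4862 + 0.8570 − 1.2406 = 0.103 nats.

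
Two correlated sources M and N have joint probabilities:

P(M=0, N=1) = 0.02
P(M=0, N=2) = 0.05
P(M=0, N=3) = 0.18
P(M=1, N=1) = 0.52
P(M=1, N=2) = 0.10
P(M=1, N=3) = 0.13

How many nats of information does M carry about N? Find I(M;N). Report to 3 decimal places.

0.170 nats

Marginals: p(M) = (0.2500, 0.7500), p(N) = (0.5400, 0.1500, 0.3100).
I(M;N) = H(M) + H(N) − H(M,N).
H(M) = 0.5623, H(N) = 0.9804, H(M,N) = 1.3722.
I(M;N) = 0.5623 + 0.9804 − 1.3722 = 0.170 nats.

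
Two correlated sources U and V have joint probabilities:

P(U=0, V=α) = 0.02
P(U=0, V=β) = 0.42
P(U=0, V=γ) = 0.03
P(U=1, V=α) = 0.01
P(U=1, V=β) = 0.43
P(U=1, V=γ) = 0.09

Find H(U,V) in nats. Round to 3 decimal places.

1.173 nats

H(U,V) = −Σ p(x,y)·ln p(x,y) over all 6 cells.
  cell (0,α): −0.02·ln0.02 = 0.0782
  cell (0,β): −0.42·ln0.42 = 0.3644
  cell (0,γ): −0.03·ln0.03 = 0.1052
  cell (1,α): −0.01·ln0.01 = 0.0461
  cell (1,β): −0.43·ln0.43 = 0.3629
  cell (1,γ): −0.09·ln0.09 = 0.2167
Sum = 1.173 nats.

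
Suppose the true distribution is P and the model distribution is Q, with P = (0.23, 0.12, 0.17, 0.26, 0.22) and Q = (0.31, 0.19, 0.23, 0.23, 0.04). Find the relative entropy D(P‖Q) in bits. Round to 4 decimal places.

D(P‖Q) = Σ p·log₂(p/q).
  0.23·log₂(0.23/0.31) = -0.09905
  0.12·log₂(0.12/0.19) = -0.07956
  0.17·log₂(0.17/0.23) = -0.07414
  0.26·log₂(0.26/0.23) = 0.04599
  0.22·log₂(0.22/0.04) = 0.54107
D(P‖Q) = 0.3343 bits.

0.3343 bits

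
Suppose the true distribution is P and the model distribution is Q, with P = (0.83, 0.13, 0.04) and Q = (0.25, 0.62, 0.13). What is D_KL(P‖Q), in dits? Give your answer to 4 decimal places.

D(P‖Q) = Σ p·log₁₀(p/q).
  0.83·log₁₀(0.83/0.25) = 0.43254
  0.13·log₁₀(0.13/0.62) = -0.08820
  0.04·log₁₀(0.04/0.13) = -0.02048
D(P‖Q) = 0.3239 dits.

0.3239 dits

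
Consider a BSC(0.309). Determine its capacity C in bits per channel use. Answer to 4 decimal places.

0.1080 bits

Binary symmetric channel: C = 1 − h₂(ε) where h₂ is the binary entropy function.
h₂(0.309) = −0.309·log₂0.309 − 0.691·log₂0.691 = 0.8920.
C = 1 − 0.8920 = 0.1080 bits per channel use.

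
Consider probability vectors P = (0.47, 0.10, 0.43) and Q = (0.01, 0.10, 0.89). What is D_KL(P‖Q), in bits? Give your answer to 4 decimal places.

D(P‖Q) = Σ p·log₂(p/q).
  0.47·log₂(0.47/0.01) = 2.61066
  0.10·log₂(0.10/0.10) = 0.00000
  0.43·log₂(0.43/0.89) = -0.45127
D(P‖Q) = 2.1594 bits.

2.1594 bits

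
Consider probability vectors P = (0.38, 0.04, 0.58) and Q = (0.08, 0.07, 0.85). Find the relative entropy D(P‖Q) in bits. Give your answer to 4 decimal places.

D(P‖Q) = Σ p·log₂(p/q).
  0.38·log₂(0.38/0.08) = 0.85421
  0.04·log₂(0.04/0.07) = -0.03229
  0.58·log₂(0.58/0.85) = -0.31982
D(P‖Q) = 0.5021 bits.

0.5021 bits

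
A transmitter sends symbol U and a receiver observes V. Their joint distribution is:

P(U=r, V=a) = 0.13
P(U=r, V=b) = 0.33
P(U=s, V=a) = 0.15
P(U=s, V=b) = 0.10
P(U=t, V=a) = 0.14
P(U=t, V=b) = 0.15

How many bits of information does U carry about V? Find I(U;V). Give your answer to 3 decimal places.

Marginals: p(U) = (0.4600, 0.2500, 0.2900), p(V) = (0.4200, 0.5800).
I(U;V) = H(U) + H(V) − H(U,V).
H(U) = 1.5332, H(V) = 0.9815, H(U,V) = 2.4609.
I(U;V) = 1.5332 + 0.9815 − 2.4609 = 0.054 bits.

0.054 bits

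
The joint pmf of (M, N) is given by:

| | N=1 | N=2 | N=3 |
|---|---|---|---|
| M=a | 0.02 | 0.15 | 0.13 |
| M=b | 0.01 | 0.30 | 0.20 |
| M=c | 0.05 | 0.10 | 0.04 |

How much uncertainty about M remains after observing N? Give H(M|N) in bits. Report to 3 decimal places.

1.395 bits

Chain rule: H(M|N) = H(M,N) − H(N).
Marginals: p(M) = (0.3000, 0.5100, 0.1900), p(N) = (0.0800, 0.5500, 0.3700).
H(M,N) = 2.6920 bits; H(N) = 1.2966 bits.
H(M|N) = 2.6920 − 1.2966 = 1.395 bits.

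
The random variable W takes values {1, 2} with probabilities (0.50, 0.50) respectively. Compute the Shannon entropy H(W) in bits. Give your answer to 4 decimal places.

H(W) = −Σ p·log₂ p.
  −(0.50)·log₂(0.50) = 0.50000
  −(0.50)·log₂(0.50) = 0.50000
Sum: 0.50000 + 0.50000 = 1.0000 bits.

1.0000 bits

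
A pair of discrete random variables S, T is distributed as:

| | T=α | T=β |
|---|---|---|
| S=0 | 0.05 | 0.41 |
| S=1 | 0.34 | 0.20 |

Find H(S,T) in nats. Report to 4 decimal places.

1.2040 nats

H(S,T) = −Σ p(x,y)·ln p(x,y) over all 4 cells.
  cell (0,α): −0.05·ln0.05 = 0.14979
  cell (0,β): −0.41·ln0.41 = 0.36556
  cell (1,α): −0.34·ln0.34 = 0.36680
  cell (1,β): −0.20·ln0.20 = 0.32189
Sum = 1.2040 nats.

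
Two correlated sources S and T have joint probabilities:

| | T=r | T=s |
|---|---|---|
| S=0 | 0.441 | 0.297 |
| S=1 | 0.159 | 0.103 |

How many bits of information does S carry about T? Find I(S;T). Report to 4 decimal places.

0.0001 bits

Marginals: p(S) = (0.7380, 0.2620), p(T) = (0.6000, 0.4000).
I(S;T) = Σ p(x,y)·log₂[p(x,y)/(p(x)p(y))].
  (0,r): 0.441·log₂(0.9959) = -0.00259
  (0,s): 0.297·log₂(1.0061) = 0.00260
  (1,r): 0.159·log₂(1.0115) = 0.00261
  (1,s): 0.103·log₂(0.9828) = -0.00257
Sum = 0.0001 bits.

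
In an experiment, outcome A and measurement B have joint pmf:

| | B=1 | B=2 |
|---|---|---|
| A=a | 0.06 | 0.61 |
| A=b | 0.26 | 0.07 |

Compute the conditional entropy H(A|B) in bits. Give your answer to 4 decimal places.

0.5480 bits

Marginals: p(A) = (0.6700, 0.3300), p(B) = (0.3200, 0.6800).
H(A|B) = Σ p(B) · H(A|B=·).
  B=1: p=0.3200, H(A|B=1) = 0.6962
  B=2: p=0.6800, H(A|B=2) = 0.4783
Weighted sum = 0.5480 bits.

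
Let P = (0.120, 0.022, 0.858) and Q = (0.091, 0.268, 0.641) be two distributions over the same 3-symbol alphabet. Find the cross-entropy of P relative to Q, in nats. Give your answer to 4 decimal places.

H(P,Q) = −Σ p·ln q.
  −0.120·ln(0.091) = 0.28763
  −0.022·ln(0.268) = 0.02897
  −0.858·ln(0.641) = 0.38157
H(P,Q) = 0.6982 nats.

0.6982 nats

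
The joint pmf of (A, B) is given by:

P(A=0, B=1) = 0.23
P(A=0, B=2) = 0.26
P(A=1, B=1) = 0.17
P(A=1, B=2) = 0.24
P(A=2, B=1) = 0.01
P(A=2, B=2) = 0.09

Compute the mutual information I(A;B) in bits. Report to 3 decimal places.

0.040 bits

Marginals: p(A) = (0.4900, 0.4100, 0.1000), p(B) = (0.4100, 0.5900).
I(A;B) = H(A) + H(B) − H(A,B).
H(A) = 1.3639, H(B) = 0.9765, H(A,B) = 2.3008.
I(A;B) = 1.3639 + 0.9765 − 2.3008 = 0.040 bits.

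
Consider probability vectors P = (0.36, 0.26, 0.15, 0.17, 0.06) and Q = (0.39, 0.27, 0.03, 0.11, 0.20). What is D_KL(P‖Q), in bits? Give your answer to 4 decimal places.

0.2951 bits

D(P‖Q) = Σ p·log₂(p/q).
  0.36·log₂(0.36/0.39) = -0.04157
  0.26·log₂(0.26/0.27) = -0.01416
  0.15·log₂(0.15/0.03) = 0.34829
  0.17·log₂(0.17/0.11) = 0.10677
  0.06·log₂(0.06/0.20) = -0.10422
D(P‖Q) = 0.2951 bits.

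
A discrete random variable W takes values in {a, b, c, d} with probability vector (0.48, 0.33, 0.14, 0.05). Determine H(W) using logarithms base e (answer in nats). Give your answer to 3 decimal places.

H(W) = −Σ p·ln p.
  −(0.48)·ln(0.48) = 0.3523
  −(0.33)·ln(0.33) = 0.3659
  −(0.14)·ln(0.14) = 0.2753
  −(0.05)·ln(0.05) = 0.1498
Sum: 0.3523 + 0.3659 + 0.2753 + 0.1498 = 1.143 nats.

1.143 nats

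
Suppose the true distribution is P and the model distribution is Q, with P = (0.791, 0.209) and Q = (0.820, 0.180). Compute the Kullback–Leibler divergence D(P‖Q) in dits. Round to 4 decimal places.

D(P‖Q) = Σ p·log₁₀(p/q).
  0.791·log₁₀(0.791/0.820) = -0.01237
  0.209·log₁₀(0.209/0.180) = 0.01356
D(P‖Q) = 0.0012 dits.

0.0012 dits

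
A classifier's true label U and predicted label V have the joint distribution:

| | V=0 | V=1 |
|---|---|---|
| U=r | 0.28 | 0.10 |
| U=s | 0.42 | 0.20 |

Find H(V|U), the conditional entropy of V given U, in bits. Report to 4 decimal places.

0.8784 bits

Chain rule: H(V|U) = H(U,V) − H(U).
Marginals: p(U) = (0.3800, 0.6200), p(V) = (0.7000, 0.3000).
H(U,V) = 1.8364 bits; H(U) = 0.9580 bits.
H(V|U) = 1.8364 − 0.9580 = 0.8784 bits.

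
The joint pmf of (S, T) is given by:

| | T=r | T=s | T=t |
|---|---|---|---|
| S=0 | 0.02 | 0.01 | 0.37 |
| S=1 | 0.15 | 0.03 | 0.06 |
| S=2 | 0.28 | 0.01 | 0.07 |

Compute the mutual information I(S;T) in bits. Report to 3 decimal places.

0.423 bits

Marginals: p(S) = (0.4000, 0.2400, 0.3600), p(T) = (0.4500, 0.0500, 0.5000).
I(S;T) = Σ p(x,y)·log₂[p(x,y)/(p(x)p(y))].
  (0,r): 0.02·log₂(0.1111) = -0.0634
  (0,s): 0.01·log₂(0.5000) = -0.0100
  (0,t): 0.37·log₂(1.8500) = 0.3284
  (1,r): 0.15·log₂(1.3889) = 0.0711
  (1,s): 0.03·log₂(2.5000) = 0.0397
  (1,t): 0.06·log₂(0.5000) = -0.0600
  (2,r): 0.28·log₂(1.7284) = 0.2210
  (2,s): 0.01·log₂(0.5556) = -0.0085
  (2,t): 0.07·log₂(0.3889) = -0.0954
Sum = 0.423 bits.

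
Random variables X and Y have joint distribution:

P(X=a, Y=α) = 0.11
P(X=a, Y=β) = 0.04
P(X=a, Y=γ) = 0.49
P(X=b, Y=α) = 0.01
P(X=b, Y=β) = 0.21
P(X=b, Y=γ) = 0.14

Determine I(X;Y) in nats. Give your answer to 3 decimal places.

0.175 nats

Marginals: p(X) = (0.6400, 0.3600), p(Y) = (0.1200, 0.2500, 0.6300).
I(X;Y) = H(X) + H(Y) − H(X,Y).
H(X) = 0.6534, H(Y) = 0.8921, H(X,Y) = 1.3701.
I(X;Y) = 0.6534 + 0.8921 − 1.3701 = 0.175 nats.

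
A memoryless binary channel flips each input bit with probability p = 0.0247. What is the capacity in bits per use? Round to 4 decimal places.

0.8329 bits

Binary symmetric channel: C = 1 − h₂(ε) where h₂ is the binary entropy function.
h₂(0.0247) = −0.0247·log₂0.0247 − 0.9753·log₂0.9753 = 0.1671.
C = 1 − 0.1671 = 0.8329 bits per channel use.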